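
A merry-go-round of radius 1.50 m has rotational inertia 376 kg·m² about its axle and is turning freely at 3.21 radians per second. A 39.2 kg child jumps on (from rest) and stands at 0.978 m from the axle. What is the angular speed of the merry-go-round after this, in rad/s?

The added mass arrives with no angular momentum about the axle, and any external torque about the axle is negligible, so the system's angular momentum is conserved.
Added inertia Σmr² = (39.2)(0.978)² = 37.49 kg·m²; I_f = 376.0 + 37.49 = 413.5 kg·m².
ω_f = I_p ω_i / I_f = (376.0)(3.21) / 413.5 = 2.919 rad/s.

ω_f ≈ 2.92 rad/s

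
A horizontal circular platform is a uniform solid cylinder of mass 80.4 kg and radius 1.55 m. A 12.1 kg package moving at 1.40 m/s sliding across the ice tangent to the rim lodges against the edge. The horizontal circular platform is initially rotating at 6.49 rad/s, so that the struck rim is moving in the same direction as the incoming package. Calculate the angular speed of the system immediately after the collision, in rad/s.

About the central axle the impulsive forces during the collision are internal, so angular momentum about that axis is conserved.
I_p = ½(80.4)(1.55)² = 96.58 kg·m². Taking the sense of the package's angular momentum as positive, L_{package} = m v R = (12.1)(1.40)(1.55) = 26.26 kg·m²/s.
L_i = +I_p ω_p + m v R = +(96.58)(6.49) + 26.26 = 653.1 kg·m²/s.
After sticking, I_f = I_p + m R² = 96.58 + (12.1)(1.55)² = 125.7 kg·m².
ω_f = L_i / I_f = 653.1 / 125.7 = 5.197 rad/s.

|ω_f| ≈ 5.20 rad/s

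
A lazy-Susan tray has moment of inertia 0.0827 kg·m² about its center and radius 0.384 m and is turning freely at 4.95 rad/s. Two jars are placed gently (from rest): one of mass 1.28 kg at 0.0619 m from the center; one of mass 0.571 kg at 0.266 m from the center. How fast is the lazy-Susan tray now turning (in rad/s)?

No external torque acts about the center; L_before = L_after.
Added inertia Σmr² = (1.28)(0.0619)² + (0.571)(0.266)² = 0.04531 kg·m²; I_f = 0.08270 + 0.04531 = 0.1280 kg·m².
ω_f = I_p ω_i / I_f = (0.08270)(4.95) / 0.1280 = 3.198 rad/s.

ω_f ≈ 3.20 rad/s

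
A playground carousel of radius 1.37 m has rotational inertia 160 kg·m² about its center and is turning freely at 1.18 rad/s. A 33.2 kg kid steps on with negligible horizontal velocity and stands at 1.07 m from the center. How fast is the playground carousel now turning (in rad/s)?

ω_f ≈ 0.953 rad/s

No external torque acts about the center; L_before = L_after.
Added inertia Σmr² = (33.2)(1.07)² = 38.01 kg·m²; I_f = 160.0 + 38.01 = 198.0 kg·m².
ω_f = I_p ω_i / I_f = (160.0)(1.18) / 198.0 = 0.9535 rad/s.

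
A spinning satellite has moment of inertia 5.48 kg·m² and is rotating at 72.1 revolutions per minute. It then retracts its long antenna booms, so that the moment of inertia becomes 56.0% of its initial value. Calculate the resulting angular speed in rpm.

No external torque acts about the spin axis, so angular momentum is conserved.
I₂ = 0.560 × 5.48 = 3.069 kg·m².
ω₂ = I₁ω₁ / I₂ = (5.480)(72.1 rpm) / (3.069) = 128.7 rpm.

ω₂ ≈ 129 rpm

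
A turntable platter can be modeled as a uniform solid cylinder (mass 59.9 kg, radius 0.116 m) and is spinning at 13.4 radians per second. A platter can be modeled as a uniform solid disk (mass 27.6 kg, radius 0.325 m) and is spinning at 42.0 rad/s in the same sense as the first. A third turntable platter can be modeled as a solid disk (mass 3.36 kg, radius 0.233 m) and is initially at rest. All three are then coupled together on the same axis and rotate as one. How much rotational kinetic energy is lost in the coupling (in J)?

ΔKE lost ≈ 185 J

No external torque acts about the common axis, so total angular momentum is conserved.
Moments of inertia: I_A = ½(59.9)(0.116)² = 0.4030 kg·m²; I_B = ½(27.6)(0.325)² = 1.458 kg·m²; I_C = ½(3.36)(0.233)² = 0.09121 kg·m².
Taking A's sense as positive: L = (0.4030)(13.4) + (1.458)(42.0) = 66.62 kg·m²·rad/s.
Combined I = 0.4030 + 1.458 + 0.09121 = 1.952 kg·m².
ω_f = L / I = 66.62 / 1.952 = 34.13 rad/s.
KE_i = ½ΣIω² = 1322 J; KE_f = ½(1.952)(34.13)² = 1137 J.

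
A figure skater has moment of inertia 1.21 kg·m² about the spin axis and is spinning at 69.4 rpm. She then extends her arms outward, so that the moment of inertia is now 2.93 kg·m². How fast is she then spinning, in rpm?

ω₂ ≈ 28.7 rpm

No external torque acts about the spin axis, so angular momentum is conserved.
ω₂ = I₁ω₁ / I₂ = (1.210)(69.4 rpm) / (2.930) = 28.66 rpm.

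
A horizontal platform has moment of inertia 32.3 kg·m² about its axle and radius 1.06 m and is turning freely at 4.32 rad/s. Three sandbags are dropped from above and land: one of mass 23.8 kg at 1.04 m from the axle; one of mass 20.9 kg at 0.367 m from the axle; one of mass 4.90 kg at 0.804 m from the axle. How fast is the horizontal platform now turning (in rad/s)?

The added mass arrives with no angular momentum about the axle, and any external torque about the axle is negligible, so the system's angular momentum is conserved.
Added inertia Σmr² = (23.8)(1.04)² + (20.9)(0.367)² + (4.90)(0.804)² = 31.72 kg·m²; I_f = 32.30 + 31.72 = 64.02 kg·m².
ω_f = I_p ω_i / I_f = (32.30)(4.32) / 64.02 = 2.179 rad/s.

ω_f ≈ 2.18 rad/s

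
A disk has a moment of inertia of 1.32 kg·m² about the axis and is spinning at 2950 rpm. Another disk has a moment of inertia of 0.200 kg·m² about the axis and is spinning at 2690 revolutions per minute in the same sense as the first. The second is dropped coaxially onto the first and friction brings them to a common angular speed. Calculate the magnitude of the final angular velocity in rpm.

No external torque acts about the common axis, so total angular momentum is conserved.
Taking A's sense as positive: L = (1.320)(2950) + (0.2000)(2690) = 4432 kg·m²·rpm.
Combined I = 1.320 + 0.2000 = 1.520 kg·m².
ω_f = L / I = 4432 / 1.520 = 2916 rpm.

|ω_f| ≈ 2920 rpm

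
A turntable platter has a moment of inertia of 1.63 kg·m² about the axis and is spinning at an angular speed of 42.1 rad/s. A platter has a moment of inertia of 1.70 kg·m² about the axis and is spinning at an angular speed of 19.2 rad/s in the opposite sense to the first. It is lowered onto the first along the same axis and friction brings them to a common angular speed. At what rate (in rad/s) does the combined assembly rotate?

|ω_f| ≈ 10.8 rad/s

The coupling torques are internal; angular momentum about the shared axis is conserved.
Taking A's sense as positive: L = (1.630)(42.1) − (1.700)(19.2) = 35.98 kg·m²·rad/s.
Combined I = 1.630 + 1.700 = 3.330 kg·m².
ω_f = L / I = 35.98 / 3.330 = 10.81 rad/s.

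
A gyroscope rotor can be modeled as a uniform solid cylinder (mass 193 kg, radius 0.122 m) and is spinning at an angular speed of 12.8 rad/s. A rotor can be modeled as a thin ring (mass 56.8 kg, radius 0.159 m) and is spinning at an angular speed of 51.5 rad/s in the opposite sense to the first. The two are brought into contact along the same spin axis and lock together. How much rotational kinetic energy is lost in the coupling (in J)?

ΔKE lost ≈ 1480 J

No external torque acts about the common axis, so total angular momentum is conserved.
Moments of inertia: I_A = ½(193)(0.122)² = 1.436 kg·m²; I_B = (56.8)(0.159)² = 1.436 kg·m².
Taking A's sense as positive: L = (1.436)(12.8) − (1.436)(51.5) = -55.57 kg·m²·rad/s.
Combined I = 1.436 + 1.436 = 2.872 kg·m².
ω_f = L / I = -55.57 / 2.872 = -19.35 rad/s.
KE_i = ½ΣIω² = 2022 J; KE_f = ½(2.872)(19.35)² = 537.5 J.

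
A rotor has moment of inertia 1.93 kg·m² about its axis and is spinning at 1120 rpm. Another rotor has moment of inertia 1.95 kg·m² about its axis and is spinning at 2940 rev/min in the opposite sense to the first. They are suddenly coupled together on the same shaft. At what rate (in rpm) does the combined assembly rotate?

The coupling torques are internal; angular momentum about the shared axis is conserved.
Taking A's sense as positive: L = (1.930)(1120) − (1.950)(2940) = -3571 kg·m²·rpm.
Combined I = 1.930 + 1.950 = 3.880 kg·m².
ω_f = L / I = -3571 / 3.880 = -920.5 rpm.

|ω_f| ≈ 920 rpm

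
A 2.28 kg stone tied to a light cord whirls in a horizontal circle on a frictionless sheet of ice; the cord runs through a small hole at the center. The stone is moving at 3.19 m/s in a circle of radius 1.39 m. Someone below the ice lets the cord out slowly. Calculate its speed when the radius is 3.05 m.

Central (radial) force ⇒ zero torque about the center ⇒ m v r is constant.
v₂ = v₁ r₁ / r₂ = (3.19)(1.39) / (3.05) = 1.454 m/s.

v₂ ≈ 1.45 m/s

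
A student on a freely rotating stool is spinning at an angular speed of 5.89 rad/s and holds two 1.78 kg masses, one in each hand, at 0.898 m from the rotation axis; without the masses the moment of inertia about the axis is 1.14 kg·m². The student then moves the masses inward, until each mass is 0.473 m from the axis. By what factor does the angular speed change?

ω₂/ω₁ ≈ 2.07

Angular momentum about the spin axis is conserved since the torque about it is zero.
I₁ = 1.14 + 2(1.78)(0.898)² = 4.011 kg·m²; I₂ = 1.14 + 2(1.78)(0.473)² = 1.936 kg·m².
ω₂/ω₁ = I₁/I₂ = 4.011 / 1.936 = 2.071.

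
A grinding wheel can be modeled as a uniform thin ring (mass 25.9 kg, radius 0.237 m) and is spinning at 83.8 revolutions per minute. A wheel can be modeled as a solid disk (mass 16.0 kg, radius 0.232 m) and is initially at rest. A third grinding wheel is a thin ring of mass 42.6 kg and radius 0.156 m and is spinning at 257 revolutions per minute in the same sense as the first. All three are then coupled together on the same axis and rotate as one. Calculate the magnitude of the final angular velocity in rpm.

The coupling torques are internal; angular momentum about the shared axis is conserved.
Moments of inertia: I_A = (25.9)(0.237)² = 1.455 kg·m²; I_B = ½(16.0)(0.232)² = 0.4306 kg·m²; I_C = (42.6)(0.156)² = 1.037 kg·m².
Taking A's sense as positive: L = (1.455)(83.8) + (1.037)(257) = 388.3 kg·m²·rpm.
Combined I = 1.455 + 0.4306 + 1.037 = 2.922 kg·m².
ω_f = L / I = 388.3 / 2.922 = 132.9 rpm.

|ω_f| ≈ 133 rpm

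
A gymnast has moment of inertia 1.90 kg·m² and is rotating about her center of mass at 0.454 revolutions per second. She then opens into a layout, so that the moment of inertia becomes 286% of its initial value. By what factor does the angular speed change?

ω₂/ω₁ ≈ 0.350

No external torque acts about the spin axis, so angular momentum is conserved.
I₂ = 2.86 × 1.90 = 5.434 kg·m².
ω₂/ω₁ = I₁/I₂ = 1.900 / 5.434 = 0.3497.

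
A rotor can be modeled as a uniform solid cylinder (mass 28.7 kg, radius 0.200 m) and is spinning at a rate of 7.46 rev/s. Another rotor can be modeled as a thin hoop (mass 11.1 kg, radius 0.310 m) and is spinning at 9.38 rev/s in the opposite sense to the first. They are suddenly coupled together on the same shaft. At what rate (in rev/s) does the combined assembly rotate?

|ω_f| ≈ 3.49 rev/s

The coupling torques are internal; angular momentum about the shared axis is conserved.
Moments of inertia: I_A = ½(28.7)(0.200)² = 0.5740 kg·m²; I_B = (11.1)(0.310)² = 1.067 kg·m².
Taking A's sense as positive: L = (0.5740)(7.46) − (1.067)(9.38) = -5.724 kg·m²·rev/s.
Combined I = 0.5740 + 1.067 = 1.641 kg·m².
ω_f = L / I = -5.724 / 1.641 = -3.489 rev/s.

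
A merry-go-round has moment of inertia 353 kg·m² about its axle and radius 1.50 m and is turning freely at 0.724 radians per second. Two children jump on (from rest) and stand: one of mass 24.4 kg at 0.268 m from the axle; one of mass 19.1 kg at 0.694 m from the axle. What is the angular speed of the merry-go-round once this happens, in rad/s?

ω_f ≈ 0.702 rad/s

No external torque acts about the axle; L_before = L_after.
Added inertia Σmr² = (24.4)(0.268)² + (19.1)(0.694)² = 10.95 kg·m²; I_f = 353.0 + 10.95 = 364.0 kg·m².
ω_f = I_p ω_i / I_f = (353.0)(0.724) / 364.0 = 0.7022 rad/s.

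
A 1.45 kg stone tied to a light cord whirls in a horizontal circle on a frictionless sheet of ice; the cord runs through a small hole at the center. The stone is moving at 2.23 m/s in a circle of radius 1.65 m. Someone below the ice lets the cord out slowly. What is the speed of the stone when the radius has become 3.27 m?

The only horizontal force on the mass is along the cord (radial), so it exerts no torque about the hole and angular momentum m v r is conserved.
v₂ = v₁ r₁ / r₂ = (2.23)(1.65) / (3.27) = 1.125 m/s.

v₂ ≈ 1.13 m/s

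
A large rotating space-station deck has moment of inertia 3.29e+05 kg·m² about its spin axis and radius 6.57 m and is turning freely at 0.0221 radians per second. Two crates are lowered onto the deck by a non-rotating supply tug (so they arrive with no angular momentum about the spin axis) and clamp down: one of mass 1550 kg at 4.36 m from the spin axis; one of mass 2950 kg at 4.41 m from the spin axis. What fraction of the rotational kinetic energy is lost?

fraction ≈ 0.209

The added mass arrives with no angular momentum about the spin axis, and any external torque about the spin axis is negligible, so the system's angular momentum is conserved.
Added inertia Σmr² = (1550)(4.36)² + (2950)(4.41)² = 86840 kg·m²; I_f = 3.290e+05 + 86840 = 4.158e+05 kg·m².
ω_f = I_p ω_i / I_f = (3.290e+05)(0.0221) / 4.158e+05 = 0.01748 rad/s.
KE_i = ½(3.290e+05)(0.02210 rad/s)² = 80.34 J; KE_f = ½(4.158e+05)(0.01748)² = 63.57 J.
Fraction lost = 0.2088.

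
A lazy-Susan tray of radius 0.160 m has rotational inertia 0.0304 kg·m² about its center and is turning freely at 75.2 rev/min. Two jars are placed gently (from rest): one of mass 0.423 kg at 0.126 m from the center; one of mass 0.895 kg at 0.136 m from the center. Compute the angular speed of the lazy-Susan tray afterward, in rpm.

No external torque acts about the center; L_before = L_after.
Added inertia Σmr² = (0.423)(0.126)² + (0.895)(0.136)² = 0.02327 kg·m²; I_f = 0.03040 + 0.02327 = 0.05367 kg·m².
ω_f = I_p ω_i / I_f = (0.03040)(75.2) / 0.05367 = 42.60 rpm.

ω_f ≈ 42.6 rpm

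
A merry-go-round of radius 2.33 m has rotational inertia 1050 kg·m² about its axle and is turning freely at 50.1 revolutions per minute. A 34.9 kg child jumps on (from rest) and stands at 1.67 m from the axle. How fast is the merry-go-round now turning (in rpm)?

The added mass arrives with no angular momentum about the axle, and any external torque about the axle is negligible, so the system's angular momentum is conserved.
Added inertia Σmr² = (34.9)(1.67)² = 97.33 kg·m²; I_f = 1050 + 97.33 = 1147 kg·m².
ω_f = I_p ω_i / I_f = (1050)(50.1) / 1147 = 45.85 rpm.

ω_f ≈ 45.8 rpm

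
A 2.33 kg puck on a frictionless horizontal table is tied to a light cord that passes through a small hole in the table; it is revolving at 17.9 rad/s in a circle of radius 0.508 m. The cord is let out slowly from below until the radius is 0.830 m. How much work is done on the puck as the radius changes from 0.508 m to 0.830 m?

W ≈ -60.2 J

The constraining force is radial, so m r² ω about the center is conserved.
ω₂ = ω₁ (r₁/r₂)² = (17.9)(0.508/0.830)² = 6.705 rad/s.
W = ΔKE = ½m(v₂² − v₁²) = -60.24 J.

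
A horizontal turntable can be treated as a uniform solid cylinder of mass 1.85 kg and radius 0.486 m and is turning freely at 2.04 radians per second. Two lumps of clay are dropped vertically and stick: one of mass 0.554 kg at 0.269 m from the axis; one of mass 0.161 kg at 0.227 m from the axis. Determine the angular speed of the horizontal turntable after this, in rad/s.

No external torque acts about the axis; L_before = L_after.
I_p = ½(1.85)(0.486)² = 0.2185 kg·m².
Added inertia Σmr² = (0.554)(0.269)² + (0.161)(0.227)² = 0.04838 kg·m²; I_f = 0.2185 + 0.04838 = 0.2669 kg·m².
ω_f = I_p ω_i / I_f = (0.2185)(2.04) / 0.2669 = 1.670 rad/s.

ω_f ≈ 1.67 rad/s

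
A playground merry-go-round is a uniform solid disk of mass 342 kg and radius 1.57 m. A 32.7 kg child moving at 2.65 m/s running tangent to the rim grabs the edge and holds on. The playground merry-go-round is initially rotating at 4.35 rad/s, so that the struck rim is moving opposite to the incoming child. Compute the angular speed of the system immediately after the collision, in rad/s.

The axle reaction passes through the axle and exerts no torque about it; angular momentum about the axle is conserved through the impact.
I_p = ½(342)(1.57)² = 421.5 kg·m². Taking the sense of the child's angular momentum as positive, L_{child} = m v R = (32.7)(2.65)(1.57) = 136.0 kg·m²/s.
L_i = −I_p ω_p + m v R = −(421.5)(4.35) + 136.0 = -1697 kg·m²/s.
After sticking, I_f = I_p + m R² = 421.5 + (32.7)(1.57)² = 502.1 kg·m².
ω_f = L_i / I_f = -1697 / 502.1 = -3.381 rad/s.

|ω_f| ≈ 3.38 rad/s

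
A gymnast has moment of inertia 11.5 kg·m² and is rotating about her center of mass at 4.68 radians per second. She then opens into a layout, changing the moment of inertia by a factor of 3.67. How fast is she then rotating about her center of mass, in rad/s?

ω₂ ≈ 1.28 rad/s

Angular momentum about the spin axis is conserved since the torque about it is zero.
I₂ = 3.67 × 11.5 = 42.20 kg·m².
ω₂ = I₁ω₁ / I₂ = (11.50)(4.68 rad/s) / (42.20) = 1.275 rad/s.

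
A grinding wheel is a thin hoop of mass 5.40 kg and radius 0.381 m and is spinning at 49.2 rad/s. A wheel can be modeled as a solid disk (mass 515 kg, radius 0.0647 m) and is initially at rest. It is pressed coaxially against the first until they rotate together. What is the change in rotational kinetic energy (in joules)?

The coupling torques are internal; angular momentum about the shared axis is conserved.
Moments of inertia: I_A = (5.40)(0.381)² = 0.7839 kg·m²; I_B = ½(515)(0.0647)² = 1.078 kg·m².
Taking A's sense as positive: L = (0.7839)(49.2) = 38.57 kg·m²·rad/s.
Combined I = 0.7839 + 1.078 = 1.862 kg·m².
ω_f = L / I = 38.57 / 1.862 = 20.71 rad/s.
KE_i = ½ΣIω² = 948.7 J; KE_f = ½(1.862)(20.71)² = 399.4 J.

ΔKE ≈ -549 J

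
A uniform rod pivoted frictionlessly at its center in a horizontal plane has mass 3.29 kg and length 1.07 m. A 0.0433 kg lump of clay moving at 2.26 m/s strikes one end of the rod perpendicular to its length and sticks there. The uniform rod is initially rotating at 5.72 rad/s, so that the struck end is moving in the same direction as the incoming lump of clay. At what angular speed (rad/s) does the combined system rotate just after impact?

|ω_f| ≈ 5.66 rad/s

About the pivot the impulsive forces during the collision are internal, so angular momentum about that axis is conserved.
I_p = (1/12)(3.29)(1.07)² = 0.3139 kg·m². Taking the sense of the lump of clay's angular momentum as positive, L_{lump} = m v R = (0.0433)(2.26)(1.07/2) = 0.05235 kg·m²/s.
L_i = +I_p ω_p + m v R = +(0.3139)(5.72) + 0.05235 = 1.848 kg·m²/s.
After sticking, I_f = I_p + m R² = 0.3139 + (0.0433)(1.07/2)² = 0.3263 kg·m².
ω_f = L_i / I_f = 1.848 / 0.3263 = 5.663 rad/s.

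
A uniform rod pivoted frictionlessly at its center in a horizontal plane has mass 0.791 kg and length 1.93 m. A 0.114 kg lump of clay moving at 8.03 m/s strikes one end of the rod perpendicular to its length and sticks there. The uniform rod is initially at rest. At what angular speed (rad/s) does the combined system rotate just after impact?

|ω_f| ≈ 2.51 rad/s

The axle reaction passes through the pivot and exerts no torque about it; angular momentum about the pivot is conserved through the impact.
I_p = (1/12)(0.791)(1.93)² = 0.2455 kg·m². Taking the sense of the lump of clay's angular momentum as positive, L_{lump} = m v R = (0.114)(8.03)(1.93/2) = 0.8834 kg·m²/s.
L_i = 0 + 0.8834 = 0.8834 kg·m²/s.
After sticking, I_f = I_p + m R² = 0.2455 + (0.114)(1.93/2)² = 0.3517 kg·m².
ω_f = L_i / I_f = 0.8834 / 0.3517 = 2.512 rad/s.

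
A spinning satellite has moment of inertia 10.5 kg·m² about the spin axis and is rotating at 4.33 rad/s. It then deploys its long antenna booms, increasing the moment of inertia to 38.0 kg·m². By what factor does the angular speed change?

ω₂/ω₁ ≈ 0.276

With no external torque about the axis, L is conserved: I₁ω₁ = I₂ω₂.
ω₂/ω₁ = I₁/I₂ = 10.50 / 38.00 = 0.2763.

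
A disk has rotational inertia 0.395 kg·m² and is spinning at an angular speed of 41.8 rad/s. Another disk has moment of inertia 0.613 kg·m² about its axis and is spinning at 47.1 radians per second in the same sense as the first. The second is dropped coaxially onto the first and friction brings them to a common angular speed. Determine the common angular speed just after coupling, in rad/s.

The coupling torques are internal; angular momentum about the shared axis is conserved.
Taking A's sense as positive: L = (0.3950)(41.8) + (0.6130)(47.1) = 45.38 kg·m²·rad/s.
Combined I = 0.3950 + 0.6130 = 1.008 kg·m².
ω_f = L / I = 45.38 / 1.008 = 45.02 rad/s.

|ω_f| ≈ 45.0 rad/s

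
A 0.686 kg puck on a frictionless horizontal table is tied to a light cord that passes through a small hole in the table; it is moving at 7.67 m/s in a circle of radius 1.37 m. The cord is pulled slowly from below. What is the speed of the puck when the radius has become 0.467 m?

v₂ ≈ 22.5 m/s

The only horizontal force on the mass is along the cord (radial), so it exerts no torque about the hole and angular momentum m v r is conserved.
v₂ = v₁ r₁ / r₂ = (7.67)(1.37) / (0.467) = 22.50 m/s.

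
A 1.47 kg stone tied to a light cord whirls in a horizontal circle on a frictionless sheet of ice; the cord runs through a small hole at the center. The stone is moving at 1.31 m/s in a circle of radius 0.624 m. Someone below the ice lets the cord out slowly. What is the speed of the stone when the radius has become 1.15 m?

The only horizontal force on the mass is along the cord (radial), so it exerts no torque about the hole and angular momentum m v r is conserved.
v₂ = v₁ r₁ / r₂ = (1.31)(0.624) / (1.15) = 0.7108 m/s.

v₂ ≈ 0.711 m/s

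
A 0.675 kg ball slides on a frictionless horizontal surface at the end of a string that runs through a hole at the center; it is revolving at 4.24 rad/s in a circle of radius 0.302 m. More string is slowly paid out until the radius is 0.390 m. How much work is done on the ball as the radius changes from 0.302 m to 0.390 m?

No torque about the axis ⇒ m r₁² ω₁ = m r₂² ω₂.
ω₂ = ω₁ (r₁/r₂)² = (4.24)(0.302/0.390)² = 2.542 rad/s.
W = ΔKE = ½m(v₂² − v₁²) = -0.2216 J.

W ≈ -0.222 J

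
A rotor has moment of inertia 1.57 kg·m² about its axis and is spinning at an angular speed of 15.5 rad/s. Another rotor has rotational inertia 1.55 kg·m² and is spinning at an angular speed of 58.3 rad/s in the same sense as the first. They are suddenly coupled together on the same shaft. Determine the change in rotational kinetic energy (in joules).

No external torque acts about the common axis, so total angular momentum is conserved.
Taking A's sense as positive: L = (1.570)(15.5) + (1.550)(58.3) = 114.7 kg·m²·rad/s.
Combined I = 1.570 + 1.550 = 3.120 kg·m².
ω_f = L / I = 114.7 / 3.120 = 36.76 rad/s.
KE_i = ½ΣIω² = 2823 J; KE_f = ½(3.120)(36.76)² = 2108 J.

ΔKE ≈ -714 J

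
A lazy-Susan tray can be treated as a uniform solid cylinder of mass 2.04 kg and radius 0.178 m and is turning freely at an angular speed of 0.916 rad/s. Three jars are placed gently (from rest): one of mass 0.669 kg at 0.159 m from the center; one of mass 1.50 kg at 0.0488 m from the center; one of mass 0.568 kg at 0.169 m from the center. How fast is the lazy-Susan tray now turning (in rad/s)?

ω_f ≈ 0.429 rad/s

The added mass arrives with no angular momentum about the center, and any external torque about the center is negligible, so the system's angular momentum is conserved.
I_p = ½(2.04)(0.178)² = 0.03232 kg·m².
Added inertia Σmr² = (0.669)(0.159)² + (1.50)(0.0488)² + (0.568)(0.169)² = 0.03671 kg·m²; I_f = 0.03232 + 0.03671 = 0.06903 kg·m².
ω_f = I_p ω_i / I_f = (0.03232)(0.916) / 0.06903 = 0.4289 rad/s.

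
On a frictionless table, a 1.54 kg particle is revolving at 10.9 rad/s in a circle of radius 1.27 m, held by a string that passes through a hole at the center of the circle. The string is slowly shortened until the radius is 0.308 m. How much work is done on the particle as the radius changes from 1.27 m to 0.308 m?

W ≈ 2360 J

No torque about the axis ⇒ m r₁² ω₁ = m r₂² ω₂.
ω₂ = ω₁ (r₁/r₂)² = (10.9)(1.27/0.308)² = 185.3 rad/s.
W = ΔKE = ½m(v₂² − v₁²) = 2361 J.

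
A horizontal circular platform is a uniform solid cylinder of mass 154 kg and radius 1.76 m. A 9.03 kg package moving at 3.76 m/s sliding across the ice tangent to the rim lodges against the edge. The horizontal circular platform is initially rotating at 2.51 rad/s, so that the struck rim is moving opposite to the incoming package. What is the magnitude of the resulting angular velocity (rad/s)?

|ω_f| ≈ 2.02 rad/s

The axle reaction passes through the central axle and exerts no torque about it; angular momentum about the central axle is conserved through the impact.
I_p = ½(154)(1.76)² = 238.5 kg·m². Taking the sense of the package's angular momentum as positive, L_{package} = m v R = (9.03)(3.76)(1.76) = 59.76 kg·m²/s.
L_i = −I_p ω_p + m v R = −(238.5)(2.51) + 59.76 = -538.9 kg·m²/s.
After sticking, I_f = I_p + m R² = 238.5 + (9.03)(1.76)² = 266.5 kg·m².
ω_f = L_i / I_f = -538.9 / 266.5 = -2.022 rad/s.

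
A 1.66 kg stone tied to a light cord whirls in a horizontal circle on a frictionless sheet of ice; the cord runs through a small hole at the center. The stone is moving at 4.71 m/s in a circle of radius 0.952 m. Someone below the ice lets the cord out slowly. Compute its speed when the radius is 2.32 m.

v₂ ≈ 1.93 m/s

Central (radial) force ⇒ zero torque about the center ⇒ m v r is constant.
v₂ = v₁ r₁ / r₂ = (4.71)(0.952) / (2.32) = 1.933 m/s.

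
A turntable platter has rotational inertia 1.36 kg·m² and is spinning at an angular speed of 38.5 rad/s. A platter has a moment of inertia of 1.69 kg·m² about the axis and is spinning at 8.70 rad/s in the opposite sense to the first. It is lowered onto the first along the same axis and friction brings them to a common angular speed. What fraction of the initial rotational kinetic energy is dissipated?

fraction ≈ 0.783

The coupling torques are internal; angular momentum about the shared axis is conserved.
Taking A's sense as positive: L = (1.360)(38.5) − (1.690)(8.70) = 37.66 kg·m²·rad/s.
Combined I = 1.360 + 1.690 = 3.050 kg·m².
ω_f = L / I = 37.66 / 3.050 = 12.35 rad/s.
KE_i = ½ΣIω² = 1072 J; KE_f = ½(3.050)(12.35)² = 232.5 J.
Fraction dissipated = (KE_i − KE_f)/KE_i = 0.7831.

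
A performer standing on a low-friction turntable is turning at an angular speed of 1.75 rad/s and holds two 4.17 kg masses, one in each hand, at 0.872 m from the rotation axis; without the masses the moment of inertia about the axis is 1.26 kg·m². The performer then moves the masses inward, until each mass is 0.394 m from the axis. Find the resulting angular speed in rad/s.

Angular momentum about the spin axis is conserved since the torque about it is zero.
I₁ = 1.26 + 2(4.17)(0.872)² = 7.602 kg·m²; I₂ = 1.26 + 2(4.17)(0.394)² = 2.555 kg·m².
ω₂ = I₁ω₁ / I₂ = (7.602)(1.75 rad/s) / (2.555) = 5.207 rad/s.

ω₂ ≈ 5.21 rad/s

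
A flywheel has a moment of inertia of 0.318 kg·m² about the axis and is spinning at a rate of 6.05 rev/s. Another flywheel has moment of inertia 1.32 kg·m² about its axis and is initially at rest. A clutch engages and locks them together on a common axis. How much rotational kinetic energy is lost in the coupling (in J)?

The coupling torques are internal; angular momentum about the shared axis is conserved.
Taking A's sense as positive: L = (0.3180)(6.05) = 1.924 kg·m²·rev/s.
Combined I = 0.3180 + 1.320 = 1.638 kg·m².
ω_f = L / I = 1.924 / 1.638 = 1.175 rev/s.
KE_i = ½ΣIω² = 229.8 J; KE_f = ½(1.638)(7.380)² = 44.60 J.

ΔKE lost ≈ 185 J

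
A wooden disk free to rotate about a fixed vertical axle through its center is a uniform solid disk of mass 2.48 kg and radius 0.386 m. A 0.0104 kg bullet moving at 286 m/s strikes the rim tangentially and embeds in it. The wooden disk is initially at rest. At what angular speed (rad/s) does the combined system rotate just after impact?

|ω_f| ≈ 6.16 rad/s

About the axle the impulsive forces during the collision are internal, so angular momentum about that axis is conserved.
I_p = ½(2.48)(0.386)² = 0.1848 kg·m². Taking the sense of the bullet's angular momentum as positive, L_{bullet} = m v R = (0.0104)(286)(0.386) = 1.148 kg·m²/s.
L_i = 0 + 1.148 = 1.148 kg·m²/s.
After sticking, I_f = I_p + m R² = 0.1848 + (0.0104)(0.386)² = 0.1863 kg·m².
ω_f = L_i / I_f = 1.148 / 0.1863 = 6.163 rad/s.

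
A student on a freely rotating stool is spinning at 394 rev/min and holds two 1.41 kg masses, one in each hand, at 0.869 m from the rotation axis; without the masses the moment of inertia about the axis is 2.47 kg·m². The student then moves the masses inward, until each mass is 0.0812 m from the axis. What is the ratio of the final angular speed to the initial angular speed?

Angular momentum about the spin axis is conserved since the torque about it is zero.
I₁ = 2.47 + 2(1.41)(0.869)² = 4.600 kg·m²; I₂ = 2.47 + 2(1.41)(0.0812)² = 2.489 kg·m².
ω₂/ω₁ = I₁/I₂ = 4.600 / 2.489 = 1.848.

ω₂/ω₁ ≈ 1.85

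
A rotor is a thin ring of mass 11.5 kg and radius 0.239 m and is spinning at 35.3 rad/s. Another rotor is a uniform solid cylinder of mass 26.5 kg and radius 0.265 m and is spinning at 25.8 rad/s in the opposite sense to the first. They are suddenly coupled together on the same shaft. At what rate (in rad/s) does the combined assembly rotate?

No external torque acts about the common axis, so total angular momentum is conserved.
Moments of inertia: I_A = (11.5)(0.239)² = 0.6569 kg·m²; I_B = ½(26.5)(0.265)² = 0.9305 kg·m².
Taking A's sense as positive: L = (0.6569)(35.3) − (0.9305)(25.8) = -0.8181 kg·m²·rad/s.
Combined I = 0.6569 + 0.9305 = 1.587 kg·m².
ω_f = L / I = -0.8181 / 1.587 = -0.5154 rad/s.

|ω_f| ≈ 0.515 rad/s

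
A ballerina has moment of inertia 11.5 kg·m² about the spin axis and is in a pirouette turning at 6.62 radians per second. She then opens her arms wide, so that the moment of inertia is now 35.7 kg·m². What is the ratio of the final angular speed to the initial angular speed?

ω₂/ω₁ ≈ 0.322

Angular momentum about the spin axis is conserved since the torque about it is zero.
ω₂/ω₁ = I₁/I₂ = 11.50 / 35.70 = 0.3221.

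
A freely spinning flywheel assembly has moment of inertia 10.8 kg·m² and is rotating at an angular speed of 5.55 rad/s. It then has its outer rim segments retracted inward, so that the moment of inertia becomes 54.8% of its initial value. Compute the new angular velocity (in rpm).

With no external torque about the axis, L is conserved: I₁ω₁ = I₂ω₂.
I₂ = 0.548 × 10.8 = 5.918 kg·m².
ω₂ = I₁ω₁ / I₂ = (10.80)(5.55 rad/s) / (5.918) = 10.13 rad/s = 96.71 rpm.

ω₂ ≈ 96.7 rpm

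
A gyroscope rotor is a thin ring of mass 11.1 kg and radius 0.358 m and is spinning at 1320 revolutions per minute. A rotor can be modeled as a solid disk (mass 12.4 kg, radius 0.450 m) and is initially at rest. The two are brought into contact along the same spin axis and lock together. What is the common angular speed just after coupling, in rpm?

No external torque acts about the common axis, so total angular momentum is conserved.
Moments of inertia: I_A = (11.1)(0.358)² = 1.423 kg·m²; I_B = ½(12.4)(0.450)² = 1.256 kg·m².
Taking A's sense as positive: L = (1.423)(1320) = 1878 kg·m²·rpm.
Combined I = 1.423 + 1.256 = 2.678 kg·m².
ω_f = L / I = 1878 / 2.678 = 701.2 rpm.

|ω_f| ≈ 701 rpm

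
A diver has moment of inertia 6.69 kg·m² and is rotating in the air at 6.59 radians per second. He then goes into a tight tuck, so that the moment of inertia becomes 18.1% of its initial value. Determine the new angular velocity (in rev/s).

Angular momentum about the spin axis is conserved since the torque about it is zero.
I₂ = 0.181 × 6.69 = 1.211 kg·m².
ω₂ = I₁ω₁ / I₂ = (6.690)(6.59 rad/s) / (1.211) = 36.41 rad/s = 5.795 rev/s.

ω₂ ≈ 5.79 rev/s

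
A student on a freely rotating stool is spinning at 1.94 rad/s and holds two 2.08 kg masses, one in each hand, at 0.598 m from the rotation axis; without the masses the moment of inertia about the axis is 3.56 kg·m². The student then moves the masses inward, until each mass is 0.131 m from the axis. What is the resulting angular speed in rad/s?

ω₂ ≈ 2.70 rad/s

With no external torque about the axis, L is conserved: I₁ω₁ = I₂ω₂.
I₁ = 3.56 + 2(2.08)(0.598)² = 5.048 kg·m²; I₂ = 3.56 + 2(2.08)(0.131)² = 3.631 kg·m².
ω₂ = I₁ω₁ / I₂ = (5.048)(1.94 rad/s) / (3.631) = 2.697 rad/s.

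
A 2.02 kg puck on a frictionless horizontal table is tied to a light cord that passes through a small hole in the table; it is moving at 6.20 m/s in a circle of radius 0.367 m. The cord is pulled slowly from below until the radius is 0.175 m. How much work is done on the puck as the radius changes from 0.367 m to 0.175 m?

W ≈ 132 J

The only horizontal force on the mass is along the cord (radial), so it exerts no torque about the hole and angular momentum m v r is conserved.
v₂ = v₁ r₁ / r₂ = (6.20)(0.367) / (0.175) = 13.00 m/s.
W = ΔKE = ½m(v₂² − v₁²) = 131.9 J.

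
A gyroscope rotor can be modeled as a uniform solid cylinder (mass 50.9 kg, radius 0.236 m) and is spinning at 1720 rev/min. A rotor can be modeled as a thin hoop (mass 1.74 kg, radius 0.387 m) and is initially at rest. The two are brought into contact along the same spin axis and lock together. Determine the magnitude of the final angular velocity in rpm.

No external torque acts about the common axis, so total angular momentum is conserved.
Moments of inertia: I_A = ½(50.9)(0.236)² = 1.417 kg·m²; I_B = (1.74)(0.387)² = 0.2606 kg·m².
Taking A's sense as positive: L = (1.417)(1720) = 2438 kg·m²·rpm.
Combined I = 1.417 + 0.2606 = 1.678 kg·m².
ω_f = L / I = 2438 / 1.678 = 1453 rpm.

|ω_f| ≈ 1450 rpm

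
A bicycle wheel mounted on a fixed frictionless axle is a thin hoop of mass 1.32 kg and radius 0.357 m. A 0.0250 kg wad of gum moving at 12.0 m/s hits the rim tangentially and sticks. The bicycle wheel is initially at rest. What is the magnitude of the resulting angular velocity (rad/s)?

About the axle the impulsive forces during the collision are internal, so angular momentum about that axis is conserved.
I_p = (1.32)(0.357)² = 0.1682 kg·m². Taking the sense of the wad of gum's angular momentum as positive, L_{wad} = m v R = (0.0250)(12.0)(0.357) = 0.1071 kg·m²/s.
L_i = 0 + 0.1071 = 0.1071 kg·m²/s.
After sticking, I_f = I_p + m R² = 0.1682 + (0.0250)(0.357)² = 0.1714 kg·m².
ω_f = L_i / I_f = 0.1071 / 0.1714 = 0.6248 rad/s.

|ω_f| ≈ 0.625 rad/s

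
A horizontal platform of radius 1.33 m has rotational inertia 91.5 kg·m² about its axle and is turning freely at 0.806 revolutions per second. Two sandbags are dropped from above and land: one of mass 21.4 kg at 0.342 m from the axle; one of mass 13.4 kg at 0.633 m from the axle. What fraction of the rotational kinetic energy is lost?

No external torque acts about the axle; L_before = L_after.
Added inertia Σmr² = (21.4)(0.342)² + (13.4)(0.633)² = 7.872 kg·m²; I_f = 91.50 + 7.872 = 99.37 kg·m².
ω_f = I_p ω_i / I_f = (91.50)(0.806) / 99.37 = 0.7421 rev/s.
KE_i = ½(91.50)(5.064 rad/s)² = 1173 J; KE_f = ½(99.37)(4.663)² = 1080 J.
Fraction lost = 0.07922.

fraction ≈ 0.0792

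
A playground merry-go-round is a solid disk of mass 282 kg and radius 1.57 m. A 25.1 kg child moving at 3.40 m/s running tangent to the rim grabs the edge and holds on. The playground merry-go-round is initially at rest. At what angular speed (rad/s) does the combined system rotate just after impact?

About the axle the impulsive forces during the collision are internal, so angular momentum about that axis is conserved.
I_p = ½(282)(1.57)² = 347.6 kg·m². Taking the sense of the child's angular momentum as positive, L_{child} = m v R = (25.1)(3.40)(1.57) = 134.0 kg·m²/s.
L_i = 0 + 134.0 = 134.0 kg·m²/s.
After sticking, I_f = I_p + m R² = 347.6 + (25.1)(1.57)² = 409.4 kg·m².
ω_f = L_i / I_f = 134.0 / 409.4 = 0.3273 rad/s.

|ω_f| ≈ 0.327 rad/s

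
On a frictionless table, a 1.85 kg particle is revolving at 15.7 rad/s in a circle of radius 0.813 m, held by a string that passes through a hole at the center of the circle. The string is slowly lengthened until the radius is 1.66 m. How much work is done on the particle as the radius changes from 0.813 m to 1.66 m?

W ≈ -115 J

No torque about the axis ⇒ m r₁² ω₁ = m r₂² ω₂.
ω₂ = ω₁ (r₁/r₂)² = (15.7)(0.813/1.66)² = 3.766 rad/s.
W = ΔKE = ½m(v₂² − v₁²) = -114.6 J.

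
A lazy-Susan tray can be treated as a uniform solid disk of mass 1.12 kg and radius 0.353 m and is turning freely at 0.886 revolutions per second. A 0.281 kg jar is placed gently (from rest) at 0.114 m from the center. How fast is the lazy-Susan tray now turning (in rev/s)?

No external torque acts about the center; L_before = L_after.
I_p = ½(1.12)(0.353)² = 0.06978 kg·m².
Added inertia Σmr² = (0.281)(0.114)² = 0.003652 kg·m²; I_f = 0.06978 + 0.003652 = 0.07343 kg·m².
ω_f = I_p ω_i / I_f = (0.06978)(0.886) / 0.07343 = 0.8419 rev/s.

ω_f ≈ 0.842 rev/s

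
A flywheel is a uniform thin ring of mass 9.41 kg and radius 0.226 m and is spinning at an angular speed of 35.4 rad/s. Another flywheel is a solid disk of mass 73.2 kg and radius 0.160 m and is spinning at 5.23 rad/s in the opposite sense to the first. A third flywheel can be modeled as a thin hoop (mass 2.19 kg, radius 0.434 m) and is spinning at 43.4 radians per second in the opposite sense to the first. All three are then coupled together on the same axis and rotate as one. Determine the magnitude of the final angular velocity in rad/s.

The coupling torques are internal; angular momentum about the shared axis is conserved.
Moments of inertia: I_A = (9.41)(0.226)² = 0.4806 kg·m²; I_B = ½(73.2)(0.160)² = 0.9370 kg·m²; I_C = (2.19)(0.434)² = 0.4125 kg·m².
Taking A's sense as positive: L = (0.4806)(35.4) − (0.9370)(5.23) − (0.4125)(43.4) = -5.789 kg·m²·rad/s.
Combined I = 0.4806 + 0.9370 + 0.4125 = 1.830 kg·m².
ω_f = L / I = -5.789 / 1.830 = -3.163 rad/s.

|ω_f| ≈ 3.16 rad/s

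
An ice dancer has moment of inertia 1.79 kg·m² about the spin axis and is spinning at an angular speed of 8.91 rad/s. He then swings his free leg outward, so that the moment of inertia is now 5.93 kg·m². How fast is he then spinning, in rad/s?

With no external torque about the axis, L is conserved: I₁ω₁ = I₂ω₂.
ω₂ = I₁ω₁ / I₂ = (1.790)(8.91 rad/s) / (5.930) = 2.690 rad/s.

ω₂ ≈ 2.69 rad/s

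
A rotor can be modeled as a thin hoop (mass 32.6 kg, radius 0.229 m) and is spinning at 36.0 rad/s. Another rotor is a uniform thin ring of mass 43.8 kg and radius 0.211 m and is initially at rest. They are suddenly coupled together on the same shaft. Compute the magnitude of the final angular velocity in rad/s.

|ω_f| ≈ 16.8 rad/s

No external torque acts about the common axis, so total angular momentum is conserved.
Moments of inertia: I_A = (32.6)(0.229)² = 1.710 kg·m²; I_B = (43.8)(0.211)² = 1.950 kg·m².
Taking A's sense as positive: L = (1.710)(36.0) = 61.54 kg·m²·rad/s.
Combined I = 1.710 + 1.950 = 3.660 kg·m².
ω_f = L / I = 61.54 / 3.660 = 16.82 rad/s.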